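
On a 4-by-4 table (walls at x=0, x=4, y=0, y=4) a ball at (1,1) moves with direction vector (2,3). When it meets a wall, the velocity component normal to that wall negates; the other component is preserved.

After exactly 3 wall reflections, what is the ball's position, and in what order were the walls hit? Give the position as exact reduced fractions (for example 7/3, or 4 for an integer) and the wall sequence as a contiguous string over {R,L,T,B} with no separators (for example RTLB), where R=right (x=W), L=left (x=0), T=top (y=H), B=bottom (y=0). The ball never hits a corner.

1. t=1 → T at (3,4); v=(2,-3)
2. t=1/2 → R at (4,5/2); v=(-2,-3)
3. t=5/6 → B at (7/3,0); v=(-2,3)

Final position: (7/3,0)
Wall sequence: TRB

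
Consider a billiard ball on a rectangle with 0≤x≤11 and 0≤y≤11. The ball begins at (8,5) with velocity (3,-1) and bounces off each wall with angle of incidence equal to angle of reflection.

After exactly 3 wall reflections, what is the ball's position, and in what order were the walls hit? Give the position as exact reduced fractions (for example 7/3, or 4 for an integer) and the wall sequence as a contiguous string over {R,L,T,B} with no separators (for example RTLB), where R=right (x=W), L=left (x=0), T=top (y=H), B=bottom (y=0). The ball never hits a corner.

1. t=1 → R at (11,4); v=(-3,-1)
2. t=11/3 → L at (0,1/3); v=(3,-1)
3. t=1/3 → B at (1,0); v=(3,1)

Final position: (1,0)
Wall sequence: RLB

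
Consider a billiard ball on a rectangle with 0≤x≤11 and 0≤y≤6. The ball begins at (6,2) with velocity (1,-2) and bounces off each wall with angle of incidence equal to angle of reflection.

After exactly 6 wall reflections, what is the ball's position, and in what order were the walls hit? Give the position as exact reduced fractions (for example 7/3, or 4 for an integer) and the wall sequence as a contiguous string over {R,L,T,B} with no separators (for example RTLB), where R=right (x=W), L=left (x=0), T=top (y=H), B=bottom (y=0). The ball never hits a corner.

1. t=1 → B at (7,0); v=(1,2)
2. t=3 → T at (10,6); v=(1,-2)
3. t=1 → R at (11,4); v=(-1,-2)
4. t=2 → B at (9,0); v=(-1,2)
5. t=3 → T at (6,6); v=(-1,-2)
6. t=3 → B at (3,0); v=(-1,2)

Final position: (3,0)
Wall sequence: BTRBTB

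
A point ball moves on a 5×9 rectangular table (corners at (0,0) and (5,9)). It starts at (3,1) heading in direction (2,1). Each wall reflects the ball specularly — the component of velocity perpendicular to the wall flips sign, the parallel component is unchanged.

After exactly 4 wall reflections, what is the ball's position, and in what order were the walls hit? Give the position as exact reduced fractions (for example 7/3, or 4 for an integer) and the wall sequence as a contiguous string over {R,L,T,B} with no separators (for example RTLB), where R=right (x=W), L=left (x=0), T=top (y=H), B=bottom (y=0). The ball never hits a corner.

Final position: (1,9)
Wall sequence: RLRT

1. t=1 → R at (5,2); v=(-2,1)
2. t=5/2 → L at (0,9/2); v=(2,1)
3. t=5/2 → R at (5,7); v=(-2,1)
4. t=2 → T at (1,9); v=(-2,-1)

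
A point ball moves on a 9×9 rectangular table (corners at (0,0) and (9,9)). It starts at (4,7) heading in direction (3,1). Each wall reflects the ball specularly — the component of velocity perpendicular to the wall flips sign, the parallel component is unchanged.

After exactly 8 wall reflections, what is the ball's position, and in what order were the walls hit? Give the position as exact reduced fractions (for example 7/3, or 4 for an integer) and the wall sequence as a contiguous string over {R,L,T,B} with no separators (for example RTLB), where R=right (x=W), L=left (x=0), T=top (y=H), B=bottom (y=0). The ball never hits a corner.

Final position: (0,17/3)
Wall sequence: RTLRLBRL

1. t=5/3 → R at (9,26/3); v=(-3,1)
2. t=1/3 → T at (8,9); v=(-3,-1)
3. t=8/3 → L at (0,19/3); v=(3,-1)
4. t=3 → R at (9,10/3); v=(-3,-1)
5. t=3 → L at (0,1/3); v=(3,-1)
6. t=1/3 → B at (1,0); v=(3,1)
7. t=8/3 → R at (9,8/3); v=(-3,1)
8. t=3 → L at (0,17/3); v=(3,1)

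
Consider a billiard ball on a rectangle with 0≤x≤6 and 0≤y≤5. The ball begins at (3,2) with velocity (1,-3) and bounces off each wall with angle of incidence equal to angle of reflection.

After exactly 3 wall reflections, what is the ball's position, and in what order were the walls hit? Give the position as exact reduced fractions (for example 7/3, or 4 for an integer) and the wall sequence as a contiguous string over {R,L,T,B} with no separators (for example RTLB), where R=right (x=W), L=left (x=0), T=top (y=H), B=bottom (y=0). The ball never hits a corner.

1. t=2/3 → B at (11/3,0); v=(1,3)
2. t=5/3 → T at (16/3,5); v=(1,-3)
3. t=2/3 → R at (6,3); v=(-1,-3)

Final position: (6,3)
Wall sequence: BTR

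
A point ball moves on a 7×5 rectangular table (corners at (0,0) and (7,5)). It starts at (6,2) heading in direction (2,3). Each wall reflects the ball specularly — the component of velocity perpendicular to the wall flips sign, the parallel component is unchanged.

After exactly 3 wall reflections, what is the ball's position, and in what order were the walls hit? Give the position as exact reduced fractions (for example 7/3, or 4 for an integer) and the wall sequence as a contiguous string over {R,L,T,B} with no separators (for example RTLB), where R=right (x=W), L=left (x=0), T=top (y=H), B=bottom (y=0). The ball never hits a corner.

1. t=1/2 → R at (7,7/2); v=(-2,3)
2. t=1/2 → T at (6,5); v=(-2,-3)
3. t=5/3 → B at (8/3,0); v=(-2,3)

Final position: (8/3,0)
Wall sequence: RTB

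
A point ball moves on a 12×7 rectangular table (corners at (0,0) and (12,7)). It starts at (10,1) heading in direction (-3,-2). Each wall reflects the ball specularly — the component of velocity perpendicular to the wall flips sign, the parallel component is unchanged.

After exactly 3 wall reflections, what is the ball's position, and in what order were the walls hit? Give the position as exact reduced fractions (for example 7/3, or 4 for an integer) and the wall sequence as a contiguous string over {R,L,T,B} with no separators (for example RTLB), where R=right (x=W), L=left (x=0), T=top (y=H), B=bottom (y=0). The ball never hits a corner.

Final position: (2,7)
Wall sequence: BLT

1. t=1/2 → B at (17/2,0); v=(-3,2)
2. t=17/6 → L at (0,17/3); v=(3,2)
3. t=2/3 → T at (2,7); v=(3,-2)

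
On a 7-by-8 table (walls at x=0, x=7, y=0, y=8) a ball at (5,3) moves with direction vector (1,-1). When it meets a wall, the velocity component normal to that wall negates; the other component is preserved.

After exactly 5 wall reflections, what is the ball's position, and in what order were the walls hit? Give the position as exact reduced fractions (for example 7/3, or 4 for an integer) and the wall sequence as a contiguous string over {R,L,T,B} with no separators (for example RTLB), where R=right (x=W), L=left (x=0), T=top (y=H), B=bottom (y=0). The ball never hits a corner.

1. t=2 → R at (7,1); v=(-1,-1)
2. t=1 → B at (6,0); v=(-1,1)
3. t=6 → L at (0,6); v=(1,1)
4. t=2 → T at (2,8); v=(1,-1)
5. t=5 → R at (7,3); v=(-1,-1)

Final position: (7,3)
Wall sequence: RBLTR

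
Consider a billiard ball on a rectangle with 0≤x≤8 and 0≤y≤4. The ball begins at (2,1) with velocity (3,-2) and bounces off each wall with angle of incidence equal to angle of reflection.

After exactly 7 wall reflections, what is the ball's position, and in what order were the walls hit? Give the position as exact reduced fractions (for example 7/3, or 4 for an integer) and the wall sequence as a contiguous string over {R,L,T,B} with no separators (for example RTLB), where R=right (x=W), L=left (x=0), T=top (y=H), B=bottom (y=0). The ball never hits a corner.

Final position: (8,7/3)
Wall sequence: BRTBLTR

1. t=1/2 → B at (7/2,0); v=(3,2)
2. t=3/2 → R at (8,3); v=(-3,2)
3. t=1/2 → T at (13/2,4); v=(-3,-2)
4. t=2 → B at (1/2,0); v=(-3,2)
5. t=1/6 → L at (0,1/3); v=(3,2)
6. t=11/6 → T at (11/2,4); v=(3,-2)
7. t=5/6 → R at (8,7/3); v=(-3,-2)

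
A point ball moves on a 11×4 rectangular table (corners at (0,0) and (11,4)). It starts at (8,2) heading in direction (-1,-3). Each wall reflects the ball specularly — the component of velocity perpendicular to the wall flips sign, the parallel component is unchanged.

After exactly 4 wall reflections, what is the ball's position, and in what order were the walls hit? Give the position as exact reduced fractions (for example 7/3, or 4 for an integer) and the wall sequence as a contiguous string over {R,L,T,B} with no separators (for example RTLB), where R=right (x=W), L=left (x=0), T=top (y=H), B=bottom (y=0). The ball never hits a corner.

1. t=2/3 → B at (22/3,0); v=(-1,3)
2. t=4/3 → T at (6,4); v=(-1,-3)
3. t=4/3 → B at (14/3,0); v=(-1,3)
4. t=4/3 → T at (10/3,4); v=(-1,-3)

Final position: (10/3,4)
Wall sequence: BTBT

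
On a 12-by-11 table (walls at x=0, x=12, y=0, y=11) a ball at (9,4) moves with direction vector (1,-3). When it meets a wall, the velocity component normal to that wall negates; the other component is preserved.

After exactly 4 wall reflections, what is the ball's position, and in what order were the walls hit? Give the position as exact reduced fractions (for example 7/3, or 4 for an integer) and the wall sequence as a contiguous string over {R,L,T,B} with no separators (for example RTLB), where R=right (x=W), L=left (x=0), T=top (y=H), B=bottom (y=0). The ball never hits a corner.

Final position: (19/3,0)
Wall sequence: BRTB

1. t=4/3 → B at (31/3,0); v=(1,3)
2. t=5/3 → R at (12,5); v=(-1,3)
3. t=2 → T at (10,11); v=(-1,-3)
4. t=11/3 → B at (19/3,0); v=(-1,3)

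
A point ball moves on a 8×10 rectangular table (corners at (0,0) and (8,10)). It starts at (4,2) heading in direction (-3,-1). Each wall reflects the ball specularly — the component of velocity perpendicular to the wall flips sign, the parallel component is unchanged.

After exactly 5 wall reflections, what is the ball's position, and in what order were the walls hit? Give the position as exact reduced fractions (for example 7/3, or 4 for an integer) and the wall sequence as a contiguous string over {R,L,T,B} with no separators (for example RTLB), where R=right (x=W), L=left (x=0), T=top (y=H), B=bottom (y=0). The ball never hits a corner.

Final position: (8,22/3)
Wall sequence: LBRLR

1. t=4/3 → L at (0,2/3); v=(3,-1)
2. t=2/3 → B at (2,0); v=(3,1)
3. t=2 → R at (8,2); v=(-3,1)
4. t=8/3 → L at (0,14/3); v=(3,1)
5. t=8/3 → R at (8,22/3); v=(-3,1)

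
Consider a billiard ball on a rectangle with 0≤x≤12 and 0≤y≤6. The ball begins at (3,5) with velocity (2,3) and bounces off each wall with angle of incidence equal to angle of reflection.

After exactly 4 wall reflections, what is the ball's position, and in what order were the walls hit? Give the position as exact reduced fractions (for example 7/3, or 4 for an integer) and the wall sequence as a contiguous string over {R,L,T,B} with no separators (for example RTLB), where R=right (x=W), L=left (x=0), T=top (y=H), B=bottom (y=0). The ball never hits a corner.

1. t=1/3 → T at (11/3,6); v=(2,-3)
2. t=2 → B at (23/3,0); v=(2,3)
3. t=2 → T at (35/3,6); v=(2,-3)
4. t=1/6 → R at (12,11/2); v=(-2,-3)

Final position: (12,11/2)
Wall sequence: TBTR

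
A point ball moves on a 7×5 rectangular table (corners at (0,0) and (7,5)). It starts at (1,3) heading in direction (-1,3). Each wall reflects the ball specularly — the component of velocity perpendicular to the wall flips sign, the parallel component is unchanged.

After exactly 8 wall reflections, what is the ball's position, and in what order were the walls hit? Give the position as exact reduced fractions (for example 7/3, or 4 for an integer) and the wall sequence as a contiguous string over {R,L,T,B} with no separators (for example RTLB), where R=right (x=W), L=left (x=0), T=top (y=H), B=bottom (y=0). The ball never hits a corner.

Final position: (6,0)
Wall sequence: TLBTBTRB

1. t=2/3 → T at (1/3,5); v=(-1,-3)
2. t=1/3 → L at (0,4); v=(1,-3)
3. t=4/3 → B at (4/3,0); v=(1,3)
4. t=5/3 → T at (3,5); v=(1,-3)
5. t=5/3 → B at (14/3,0); v=(1,3)
6. t=5/3 → T at (19/3,5); v=(1,-3)
7. t=2/3 → R at (7,3); v=(-1,-3)
8. t=1 → B at (6,0); v=(-1,3)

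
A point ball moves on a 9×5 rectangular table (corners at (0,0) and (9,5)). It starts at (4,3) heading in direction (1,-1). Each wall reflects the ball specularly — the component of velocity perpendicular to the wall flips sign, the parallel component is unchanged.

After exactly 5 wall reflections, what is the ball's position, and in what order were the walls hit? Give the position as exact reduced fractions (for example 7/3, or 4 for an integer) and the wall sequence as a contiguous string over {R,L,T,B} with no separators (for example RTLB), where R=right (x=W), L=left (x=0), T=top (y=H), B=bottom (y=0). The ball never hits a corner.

Final position: (0,1)
Wall sequence: BRTBL

1. t=3 → B at (7,0); v=(1,1)
2. t=2 → R at (9,2); v=(-1,1)
3. t=3 → T at (6,5); v=(-1,-1)
4. t=5 → B at (1,0); v=(-1,1)
5. t=1 → L at (0,1); v=(1,1)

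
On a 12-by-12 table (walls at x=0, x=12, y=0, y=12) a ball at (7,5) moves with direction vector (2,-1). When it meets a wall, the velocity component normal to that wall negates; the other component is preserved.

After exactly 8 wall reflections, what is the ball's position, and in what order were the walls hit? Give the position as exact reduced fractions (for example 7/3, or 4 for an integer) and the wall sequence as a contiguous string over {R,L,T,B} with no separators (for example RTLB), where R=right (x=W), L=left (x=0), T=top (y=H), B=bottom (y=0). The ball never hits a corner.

1. t=5/2 → R at (12,5/2); v=(-2,-1)
2. t=5/2 → B at (7,0); v=(-2,1)
3. t=7/2 → L at (0,7/2); v=(2,1)
4. t=6 → R at (12,19/2); v=(-2,1)
5. t=5/2 → T at (7,12); v=(-2,-1)
6. t=7/2 → L at (0,17/2); v=(2,-1)
7. t=6 → R at (12,5/2); v=(-2,-1)
8. t=5/2 → B at (7,0); v=(-2,1)

Final position: (7,0)
Wall sequence: RBLRTLRB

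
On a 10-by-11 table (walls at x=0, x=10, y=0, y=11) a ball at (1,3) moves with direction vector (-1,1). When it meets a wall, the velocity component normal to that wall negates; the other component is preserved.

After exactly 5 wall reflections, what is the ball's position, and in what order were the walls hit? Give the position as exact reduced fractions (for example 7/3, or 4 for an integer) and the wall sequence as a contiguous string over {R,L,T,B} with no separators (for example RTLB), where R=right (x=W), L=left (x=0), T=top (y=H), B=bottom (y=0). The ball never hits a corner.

1. t=1 → L at (0,4); v=(1,1)
2. t=7 → T at (7,11); v=(1,-1)
3. t=3 → R at (10,8); v=(-1,-1)
4. t=8 → B at (2,0); v=(-1,1)
5. t=2 → L at (0,2); v=(1,1)

Final position: (0,2)
Wall sequence: LTRBL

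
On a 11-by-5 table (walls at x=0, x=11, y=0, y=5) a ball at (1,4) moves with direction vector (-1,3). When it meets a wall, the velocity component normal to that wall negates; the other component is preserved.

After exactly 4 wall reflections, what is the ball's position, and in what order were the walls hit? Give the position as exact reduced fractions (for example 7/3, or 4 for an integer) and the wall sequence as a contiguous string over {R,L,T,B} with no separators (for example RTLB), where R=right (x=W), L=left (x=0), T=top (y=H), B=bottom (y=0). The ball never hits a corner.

1. t=1/3 → T at (2/3,5); v=(-1,-3)
2. t=2/3 → L at (0,3); v=(1,-3)
3. t=1 → B at (1,0); v=(1,3)
4. t=5/3 → T at (8/3,5); v=(1,-3)

Final position: (8/3,5)
Wall sequence: TLBT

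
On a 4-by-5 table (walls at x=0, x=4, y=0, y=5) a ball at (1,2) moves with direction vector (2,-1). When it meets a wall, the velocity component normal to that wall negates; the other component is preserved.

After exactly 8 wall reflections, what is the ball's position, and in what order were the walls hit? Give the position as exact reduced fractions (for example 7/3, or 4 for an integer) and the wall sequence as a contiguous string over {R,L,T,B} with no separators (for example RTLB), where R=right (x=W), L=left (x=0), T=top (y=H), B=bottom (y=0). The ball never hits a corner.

Final position: (0,1/2)
Wall sequence: RBLRTLRL

1. t=3/2 → R at (4,1/2); v=(-2,-1)
2. t=1/2 → B at (3,0); v=(-2,1)
3. t=3/2 → L at (0,3/2); v=(2,1)
4. t=2 → R at (4,7/2); v=(-2,1)
5. t=3/2 → T at (1,5); v=(-2,-1)
6. t=1/2 → L at (0,9/2); v=(2,-1)
7. t=2 → R at (4,5/2); v=(-2,-1)
8. t=2 → L at (0,1/2); v=(2,-1)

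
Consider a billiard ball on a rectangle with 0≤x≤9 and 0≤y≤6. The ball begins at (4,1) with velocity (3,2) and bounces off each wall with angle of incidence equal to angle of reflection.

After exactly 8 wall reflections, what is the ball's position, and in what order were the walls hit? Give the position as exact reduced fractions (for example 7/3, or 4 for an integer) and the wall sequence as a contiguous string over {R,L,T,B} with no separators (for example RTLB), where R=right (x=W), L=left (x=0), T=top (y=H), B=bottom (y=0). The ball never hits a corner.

Final position: (5/2,0)
Wall sequence: RTLBRTLB

1. t=5/3 → R at (9,13/3); v=(-3,2)
2. t=5/6 → T at (13/2,6); v=(-3,-2)
3. t=13/6 → L at (0,5/3); v=(3,-2)
4. t=5/6 → B at (5/2,0); v=(3,2)
5. t=13/6 → R at (9,13/3); v=(-3,2)
6. t=5/6 → T at (13/2,6); v=(-3,-2)
7. t=13/6 → L at (0,5/3); v=(3,-2)
8. t=5/6 → B at (5/2,0); v=(3,2)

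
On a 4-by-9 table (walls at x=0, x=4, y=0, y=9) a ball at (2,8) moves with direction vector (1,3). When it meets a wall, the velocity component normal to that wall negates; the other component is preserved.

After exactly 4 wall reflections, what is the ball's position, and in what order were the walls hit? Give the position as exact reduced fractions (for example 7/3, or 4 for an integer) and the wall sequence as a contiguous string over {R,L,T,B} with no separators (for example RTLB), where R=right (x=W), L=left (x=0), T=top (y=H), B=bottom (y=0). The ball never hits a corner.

Final position: (0,8)
Wall sequence: TRBL

1. t=1/3 → T at (7/3,9); v=(1,-3)
2. t=5/3 → R at (4,4); v=(-1,-3)
3. t=4/3 → B at (8/3,0); v=(-1,3)
4. t=8/3 → L at (0,8); v=(1,3)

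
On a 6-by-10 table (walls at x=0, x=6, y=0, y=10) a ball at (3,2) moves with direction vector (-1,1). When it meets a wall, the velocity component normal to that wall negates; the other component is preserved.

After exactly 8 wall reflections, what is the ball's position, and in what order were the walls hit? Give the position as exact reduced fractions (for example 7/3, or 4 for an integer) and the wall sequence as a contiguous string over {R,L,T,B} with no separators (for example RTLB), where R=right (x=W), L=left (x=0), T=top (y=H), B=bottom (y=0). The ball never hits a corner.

Final position: (1,10)
Wall sequence: LTRLBRLT

1. t=3 → L at (0,5); v=(1,1)
2. t=5 → T at (5,10); v=(1,-1)
3. t=1 → R at (6,9); v=(-1,-1)
4. t=6 → L at (0,3); v=(1,-1)
5. t=3 → B at (3,0); v=(1,1)
6. t=3 → R at (6,3); v=(-1,1)
7. t=6 → L at (0,9); v=(1,1)
8. t=1 → T at (1,10); v=(1,-1)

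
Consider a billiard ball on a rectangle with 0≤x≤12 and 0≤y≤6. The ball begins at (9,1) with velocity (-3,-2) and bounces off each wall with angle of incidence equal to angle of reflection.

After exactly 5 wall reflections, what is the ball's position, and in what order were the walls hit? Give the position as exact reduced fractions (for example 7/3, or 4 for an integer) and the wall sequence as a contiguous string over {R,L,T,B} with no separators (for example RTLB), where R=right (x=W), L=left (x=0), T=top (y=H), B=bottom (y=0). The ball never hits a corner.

1. t=1/2 → B at (15/2,0); v=(-3,2)
2. t=5/2 → L at (0,5); v=(3,2)
3. t=1/2 → T at (3/2,6); v=(3,-2)
4. t=3 → B at (21/2,0); v=(3,2)
5. t=1/2 → R at (12,1); v=(-3,2)

Final position: (12,1)
Wall sequence: BLTBR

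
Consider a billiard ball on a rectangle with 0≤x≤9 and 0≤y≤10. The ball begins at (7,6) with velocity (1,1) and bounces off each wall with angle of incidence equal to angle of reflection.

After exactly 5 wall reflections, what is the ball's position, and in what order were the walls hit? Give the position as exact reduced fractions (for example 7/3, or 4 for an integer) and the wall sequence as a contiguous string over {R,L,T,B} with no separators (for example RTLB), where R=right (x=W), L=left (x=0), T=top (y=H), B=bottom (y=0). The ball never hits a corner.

Final position: (9,6)
Wall sequence: RTLBR

1. t=2 → R at (9,8); v=(-1,1)
2. t=2 → T at (7,10); v=(-1,-1)
3. t=7 → L at (0,3); v=(1,-1)
4. t=3 → B at (3,0); v=(1,1)
5. t=6 → R at (9,6); v=(-1,1)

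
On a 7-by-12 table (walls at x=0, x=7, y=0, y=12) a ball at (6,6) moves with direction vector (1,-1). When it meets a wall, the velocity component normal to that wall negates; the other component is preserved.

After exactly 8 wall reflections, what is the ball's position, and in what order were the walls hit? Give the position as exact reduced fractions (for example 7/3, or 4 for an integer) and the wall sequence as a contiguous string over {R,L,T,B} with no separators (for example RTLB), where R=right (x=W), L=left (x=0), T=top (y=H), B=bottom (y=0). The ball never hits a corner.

1. t=1 → R at (7,5); v=(-1,-1)
2. t=5 → B at (2,0); v=(-1,1)
3. t=2 → L at (0,2); v=(1,1)
4. t=7 → R at (7,9); v=(-1,1)
5. t=3 → T at (4,12); v=(-1,-1)
6. t=4 → L at (0,8); v=(1,-1)
7. t=7 → R at (7,1); v=(-1,-1)
8. t=1 → B at (6,0); v=(-1,1)

Final position: (6,0)
Wall sequence: RBLRTLRB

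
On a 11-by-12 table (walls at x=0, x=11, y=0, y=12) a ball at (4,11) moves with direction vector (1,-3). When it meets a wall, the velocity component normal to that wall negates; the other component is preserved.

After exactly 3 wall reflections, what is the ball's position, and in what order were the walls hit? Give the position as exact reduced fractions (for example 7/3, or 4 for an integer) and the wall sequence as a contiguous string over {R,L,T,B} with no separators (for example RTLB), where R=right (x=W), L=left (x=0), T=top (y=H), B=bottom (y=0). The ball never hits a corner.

1. t=11/3 → B at (23/3,0); v=(1,3)
2. t=10/3 → R at (11,10); v=(-1,3)
3. t=2/3 → T at (31/3,12); v=(-1,-3)

Final position: (31/3,12)
Wall sequence: BRT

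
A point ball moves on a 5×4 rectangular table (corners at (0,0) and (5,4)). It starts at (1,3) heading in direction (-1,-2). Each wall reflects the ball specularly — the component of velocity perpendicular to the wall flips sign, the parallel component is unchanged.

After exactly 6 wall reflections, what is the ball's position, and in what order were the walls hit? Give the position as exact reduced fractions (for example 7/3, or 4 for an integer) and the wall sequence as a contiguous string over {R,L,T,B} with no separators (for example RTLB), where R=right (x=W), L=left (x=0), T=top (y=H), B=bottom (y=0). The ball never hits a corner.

1. t=1 → L at (0,1); v=(1,-2)
2. t=1/2 → B at (1/2,0); v=(1,2)
3. t=2 → T at (5/2,4); v=(1,-2)
4. t=2 → B at (9/2,0); v=(1,2)
5. t=1/2 → R at (5,1); v=(-1,2)
6. t=3/2 → T at (7/2,4); v=(-1,-2)

Final position: (7/2,4)
Wall sequence: LBTBRT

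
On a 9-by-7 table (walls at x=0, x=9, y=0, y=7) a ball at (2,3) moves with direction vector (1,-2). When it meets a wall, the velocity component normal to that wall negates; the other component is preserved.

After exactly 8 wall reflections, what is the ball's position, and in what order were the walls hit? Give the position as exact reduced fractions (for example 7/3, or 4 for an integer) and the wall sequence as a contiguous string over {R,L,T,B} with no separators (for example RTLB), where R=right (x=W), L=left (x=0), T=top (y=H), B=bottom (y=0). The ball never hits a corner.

Final position: (3,7)
Wall sequence: BTRBTBLT

1. t=3/2 → B at (7/2,0); v=(1,2)
2. t=7/2 → T at (7,7); v=(1,-2)
3. t=2 → R at (9,3); v=(-1,-2)
4. t=3/2 → B at (15/2,0); v=(-1,2)
5. t=7/2 → T at (4,7); v=(-1,-2)
6. t=7/2 → B at (1/2,0); v=(-1,2)
7. t=1/2 → L at (0,1); v=(1,2)
8. t=3 → T at (3,7); v=(1,-2)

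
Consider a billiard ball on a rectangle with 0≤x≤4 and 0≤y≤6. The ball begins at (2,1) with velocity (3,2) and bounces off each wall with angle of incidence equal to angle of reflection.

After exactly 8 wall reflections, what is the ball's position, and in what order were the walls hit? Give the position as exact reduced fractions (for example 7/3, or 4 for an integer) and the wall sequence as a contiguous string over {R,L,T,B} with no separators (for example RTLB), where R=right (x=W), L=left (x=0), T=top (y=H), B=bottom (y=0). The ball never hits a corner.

Final position: (0,11/3)
Wall sequence: RLTRLBRL

1. t=2/3 → R at (4,7/3); v=(-3,2)
2. t=4/3 → L at (0,5); v=(3,2)
3. t=1/2 → T at (3/2,6); v=(3,-2)
4. t=5/6 → R at (4,13/3); v=(-3,-2)
5. t=4/3 → L at (0,5/3); v=(3,-2)
6. t=5/6 → B at (5/2,0); v=(3,2)
7. t=1/2 → R at (4,1); v=(-3,2)
8. t=4/3 → L at (0,11/3); v=(3,2)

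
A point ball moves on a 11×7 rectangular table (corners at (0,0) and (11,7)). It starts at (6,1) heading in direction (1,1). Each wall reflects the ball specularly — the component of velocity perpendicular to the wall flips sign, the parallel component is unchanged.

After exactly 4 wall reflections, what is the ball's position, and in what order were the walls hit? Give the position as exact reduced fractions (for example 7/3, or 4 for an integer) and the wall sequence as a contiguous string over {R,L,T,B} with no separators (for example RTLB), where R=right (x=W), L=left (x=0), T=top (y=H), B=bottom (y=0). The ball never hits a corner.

Final position: (0,3)
Wall sequence: RTBL

1. t=5 → R at (11,6); v=(-1,1)
2. t=1 → T at (10,7); v=(-1,-1)
3. t=7 → B at (3,0); v=(-1,1)
4. t=3 → L at (0,3); v=(1,1)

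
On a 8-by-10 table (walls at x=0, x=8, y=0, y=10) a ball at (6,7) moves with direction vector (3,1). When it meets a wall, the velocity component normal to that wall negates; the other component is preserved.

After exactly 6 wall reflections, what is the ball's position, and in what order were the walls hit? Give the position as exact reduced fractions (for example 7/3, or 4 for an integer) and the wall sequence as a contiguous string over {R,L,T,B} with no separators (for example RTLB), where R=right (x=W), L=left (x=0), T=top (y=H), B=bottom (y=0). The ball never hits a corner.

Final position: (8,5/3)
Wall sequence: RTLRLR

1. t=2/3 → R at (8,23/3); v=(-3,1)
2. t=7/3 → T at (1,10); v=(-3,-1)
3. t=1/3 → L at (0,29/3); v=(3,-1)
4. t=8/3 → R at (8,7); v=(-3,-1)
5. t=8/3 → L at (0,13/3); v=(3,-1)
6. t=8/3 → R at (8,5/3); v=(-3,-1)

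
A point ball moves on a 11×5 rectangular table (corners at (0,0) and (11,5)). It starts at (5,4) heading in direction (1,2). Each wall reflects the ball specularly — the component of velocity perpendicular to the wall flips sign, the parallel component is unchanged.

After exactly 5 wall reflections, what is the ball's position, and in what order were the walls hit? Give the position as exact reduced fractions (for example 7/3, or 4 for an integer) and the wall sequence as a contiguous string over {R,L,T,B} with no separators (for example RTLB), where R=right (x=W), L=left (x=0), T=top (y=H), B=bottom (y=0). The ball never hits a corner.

1. t=1/2 → T at (11/2,5); v=(1,-2)
2. t=5/2 → B at (8,0); v=(1,2)
3. t=5/2 → T at (21/2,5); v=(1,-2)
4. t=1/2 → R at (11,4); v=(-1,-2)
5. t=2 → B at (9,0); v=(-1,2)

Final position: (9,0)
Wall sequence: TBTRB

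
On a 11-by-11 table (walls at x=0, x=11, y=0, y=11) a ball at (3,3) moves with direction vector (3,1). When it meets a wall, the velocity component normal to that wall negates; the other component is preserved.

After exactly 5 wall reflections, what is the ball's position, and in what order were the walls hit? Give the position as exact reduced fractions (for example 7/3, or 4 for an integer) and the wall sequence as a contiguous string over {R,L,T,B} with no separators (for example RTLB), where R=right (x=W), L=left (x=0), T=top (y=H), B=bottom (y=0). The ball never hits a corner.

Final position: (0,16/3)
Wall sequence: RLTRL

1. t=8/3 → R at (11,17/3); v=(-3,1)
2. t=11/3 → L at (0,28/3); v=(3,1)
3. t=5/3 → T at (5,11); v=(3,-1)
4. t=2 → R at (11,9); v=(-3,-1)
5. t=11/3 → L at (0,16/3); v=(3,-1)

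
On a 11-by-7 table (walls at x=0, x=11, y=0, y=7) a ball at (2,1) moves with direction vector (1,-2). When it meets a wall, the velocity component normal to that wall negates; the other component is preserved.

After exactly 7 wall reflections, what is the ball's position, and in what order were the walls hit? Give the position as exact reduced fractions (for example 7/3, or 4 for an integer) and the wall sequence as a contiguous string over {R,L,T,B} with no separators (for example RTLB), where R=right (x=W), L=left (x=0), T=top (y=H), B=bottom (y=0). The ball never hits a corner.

1. t=1/2 → B at (5/2,0); v=(1,2)
2. t=7/2 → T at (6,7); v=(1,-2)
3. t=7/2 → B at (19/2,0); v=(1,2)
4. t=3/2 → R at (11,3); v=(-1,2)
5. t=2 → T at (9,7); v=(-1,-2)
6. t=7/2 → B at (11/2,0); v=(-1,2)
7. t=7/2 → T at (2,7); v=(-1,-2)

Final position: (2,7)
Wall sequence: BTBRTBT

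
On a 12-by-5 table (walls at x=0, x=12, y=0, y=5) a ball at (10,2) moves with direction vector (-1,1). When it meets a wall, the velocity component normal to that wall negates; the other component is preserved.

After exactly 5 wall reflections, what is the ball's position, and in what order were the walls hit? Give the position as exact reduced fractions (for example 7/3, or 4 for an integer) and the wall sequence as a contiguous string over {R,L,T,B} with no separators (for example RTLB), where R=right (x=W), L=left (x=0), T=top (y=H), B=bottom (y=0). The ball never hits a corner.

1. t=3 → T at (7,5); v=(-1,-1)
2. t=5 → B at (2,0); v=(-1,1)
3. t=2 → L at (0,2); v=(1,1)
4. t=3 → T at (3,5); v=(1,-1)
5. t=5 → B at (8,0); v=(1,1)

Final position: (8,0)
Wall sequence: TBLTB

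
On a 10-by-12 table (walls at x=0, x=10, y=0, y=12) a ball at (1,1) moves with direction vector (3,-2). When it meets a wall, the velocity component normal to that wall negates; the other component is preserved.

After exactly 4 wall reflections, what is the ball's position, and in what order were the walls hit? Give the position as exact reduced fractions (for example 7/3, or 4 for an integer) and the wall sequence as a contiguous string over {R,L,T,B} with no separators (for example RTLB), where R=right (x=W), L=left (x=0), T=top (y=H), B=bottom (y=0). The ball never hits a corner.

Final position: (1/2,12)
Wall sequence: BRLT

1. t=1/2 → B at (5/2,0); v=(3,2)
2. t=5/2 → R at (10,5); v=(-3,2)
3. t=10/3 → L at (0,35/3); v=(3,2)
4. t=1/6 → T at (1/2,12); v=(3,-2)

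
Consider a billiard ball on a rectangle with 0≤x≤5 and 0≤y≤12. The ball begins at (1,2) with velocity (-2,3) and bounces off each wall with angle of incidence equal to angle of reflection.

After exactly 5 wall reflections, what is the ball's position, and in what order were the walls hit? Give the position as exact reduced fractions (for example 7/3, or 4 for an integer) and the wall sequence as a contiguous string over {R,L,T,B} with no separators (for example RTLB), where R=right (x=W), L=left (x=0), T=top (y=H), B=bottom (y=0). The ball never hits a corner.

Final position: (11/3,0)
Wall sequence: LRTLB

1. t=1/2 → L at (0,7/2); v=(2,3)
2. t=5/2 → R at (5,11); v=(-2,3)
3. t=1/3 → T at (13/3,12); v=(-2,-3)
4. t=13/6 → L at (0,11/2); v=(2,-3)
5. t=11/6 → B at (11/3,0); v=(2,3)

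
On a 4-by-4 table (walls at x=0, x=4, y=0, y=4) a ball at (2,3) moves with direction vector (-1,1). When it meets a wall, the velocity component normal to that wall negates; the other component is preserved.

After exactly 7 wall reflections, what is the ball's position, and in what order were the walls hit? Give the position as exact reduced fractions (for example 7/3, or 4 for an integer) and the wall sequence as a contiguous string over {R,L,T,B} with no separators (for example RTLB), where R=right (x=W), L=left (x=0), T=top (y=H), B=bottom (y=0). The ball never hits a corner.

Final position: (3,0)
Wall sequence: TLBRTLB

1. t=1 → T at (1,4); v=(-1,-1)
2. t=1 → L at (0,3); v=(1,-1)
3. t=3 → B at (3,0); v=(1,1)
4. t=1 → R at (4,1); v=(-1,1)
5. t=3 → T at (1,4); v=(-1,-1)
6. t=1 → L at (0,3); v=(1,-1)
7. t=3 → B at (3,0); v=(1,1)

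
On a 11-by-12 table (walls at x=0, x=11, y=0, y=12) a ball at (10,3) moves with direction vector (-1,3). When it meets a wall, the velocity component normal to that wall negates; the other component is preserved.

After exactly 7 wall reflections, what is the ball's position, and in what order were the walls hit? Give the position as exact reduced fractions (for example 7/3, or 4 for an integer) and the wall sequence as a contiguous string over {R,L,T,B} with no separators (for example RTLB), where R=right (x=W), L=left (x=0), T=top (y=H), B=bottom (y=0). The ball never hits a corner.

1. t=3 → T at (7,12); v=(-1,-3)
2. t=4 → B at (3,0); v=(-1,3)
3. t=3 → L at (0,9); v=(1,3)
4. t=1 → T at (1,12); v=(1,-3)
5. t=4 → B at (5,0); v=(1,3)
6. t=4 → T at (9,12); v=(1,-3)
7. t=2 → R at (11,6); v=(-1,-3)

Final position: (11,6)
Wall sequence: TBLTBTR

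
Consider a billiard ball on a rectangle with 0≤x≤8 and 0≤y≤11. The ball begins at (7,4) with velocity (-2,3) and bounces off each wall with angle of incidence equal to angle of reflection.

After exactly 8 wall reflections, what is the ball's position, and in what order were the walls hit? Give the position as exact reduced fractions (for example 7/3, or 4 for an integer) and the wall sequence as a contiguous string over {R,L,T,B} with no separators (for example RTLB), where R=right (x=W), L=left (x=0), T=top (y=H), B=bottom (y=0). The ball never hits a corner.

Final position: (8,13/2)
Wall sequence: TLBRTLBR

1. t=7/3 → T at (7/3,11); v=(-2,-3)
2. t=7/6 → L at (0,15/2); v=(2,-3)
3. t=5/2 → B at (5,0); v=(2,3)
4. t=3/2 → R at (8,9/2); v=(-2,3)
5. t=13/6 → T at (11/3,11); v=(-2,-3)
6. t=11/6 → L at (0,11/2); v=(2,-3)
7. t=11/6 → B at (11/3,0); v=(2,3)
8. t=13/6 → R at (8,13/2); v=(-2,3)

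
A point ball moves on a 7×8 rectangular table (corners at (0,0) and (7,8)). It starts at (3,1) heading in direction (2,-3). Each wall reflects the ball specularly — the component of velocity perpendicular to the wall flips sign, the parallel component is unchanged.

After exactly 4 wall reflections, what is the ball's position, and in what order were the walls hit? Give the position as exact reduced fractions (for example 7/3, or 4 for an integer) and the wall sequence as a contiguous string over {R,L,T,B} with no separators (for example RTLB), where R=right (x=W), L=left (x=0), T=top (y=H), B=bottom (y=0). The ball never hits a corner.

Final position: (0,1/2)
Wall sequence: BRTL

1. t=1/3 → B at (11/3,0); v=(2,3)
2. t=5/3 → R at (7,5); v=(-2,3)
3. t=1 → T at (5,8); v=(-2,-3)
4. t=5/2 → L at (0,1/2); v=(2,-3)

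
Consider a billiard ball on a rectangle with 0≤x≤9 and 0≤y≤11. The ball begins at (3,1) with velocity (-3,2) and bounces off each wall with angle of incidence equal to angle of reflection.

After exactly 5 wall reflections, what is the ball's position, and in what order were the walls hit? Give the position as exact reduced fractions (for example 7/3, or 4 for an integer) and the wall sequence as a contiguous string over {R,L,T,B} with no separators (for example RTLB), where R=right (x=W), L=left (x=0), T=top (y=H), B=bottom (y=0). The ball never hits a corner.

Final position: (9,1)
Wall sequence: LRTLR

1. t=1 → L at (0,3); v=(3,2)
2. t=3 → R at (9,9); v=(-3,2)
3. t=1 → T at (6,11); v=(-3,-2)
4. t=2 → L at (0,7); v=(3,-2)
5. t=3 → R at (9,1); v=(-3,-2)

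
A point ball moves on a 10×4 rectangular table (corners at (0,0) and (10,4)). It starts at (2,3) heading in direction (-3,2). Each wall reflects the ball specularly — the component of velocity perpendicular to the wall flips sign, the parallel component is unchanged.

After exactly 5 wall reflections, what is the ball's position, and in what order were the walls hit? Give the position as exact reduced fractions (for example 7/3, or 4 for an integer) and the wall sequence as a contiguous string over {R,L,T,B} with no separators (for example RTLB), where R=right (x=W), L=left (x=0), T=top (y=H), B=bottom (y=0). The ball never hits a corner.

1. t=1/2 → T at (1/2,4); v=(-3,-2)
2. t=1/6 → L at (0,11/3); v=(3,-2)
3. t=11/6 → B at (11/2,0); v=(3,2)
4. t=3/2 → R at (10,3); v=(-3,2)
5. t=1/2 → T at (17/2,4); v=(-3,-2)

Final position: (17/2,4)
Wall sequence: TLBRT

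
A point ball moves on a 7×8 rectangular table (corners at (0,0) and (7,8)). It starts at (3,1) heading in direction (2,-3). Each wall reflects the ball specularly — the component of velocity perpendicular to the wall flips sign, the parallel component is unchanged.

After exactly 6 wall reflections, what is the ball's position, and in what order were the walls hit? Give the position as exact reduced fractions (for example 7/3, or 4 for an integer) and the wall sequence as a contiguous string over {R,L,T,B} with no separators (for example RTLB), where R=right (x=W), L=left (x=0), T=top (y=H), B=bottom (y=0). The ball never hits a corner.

Final position: (17/3,8)
Wall sequence: BRTLBT

1. t=1/3 → B at (11/3,0); v=(2,3)
2. t=5/3 → R at (7,5); v=(-2,3)
3. t=1 → T at (5,8); v=(-2,-3)
4. t=5/2 → L at (0,1/2); v=(2,-3)
5. t=1/6 → B at (1/3,0); v=(2,3)
6. t=8/3 → T at (17/3,8); v=(2,-3)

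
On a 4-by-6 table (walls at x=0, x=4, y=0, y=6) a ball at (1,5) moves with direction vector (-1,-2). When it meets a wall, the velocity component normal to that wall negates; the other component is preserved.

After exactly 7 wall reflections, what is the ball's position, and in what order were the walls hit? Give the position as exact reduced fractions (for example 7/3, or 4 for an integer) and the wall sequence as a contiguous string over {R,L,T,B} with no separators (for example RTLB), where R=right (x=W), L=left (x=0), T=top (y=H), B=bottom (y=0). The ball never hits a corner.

1. t=1 → L at (0,3); v=(1,-2)
2. t=3/2 → B at (3/2,0); v=(1,2)
3. t=5/2 → R at (4,5); v=(-1,2)
4. t=1/2 → T at (7/2,6); v=(-1,-2)
5. t=3 → B at (1/2,0); v=(-1,2)
6. t=1/2 → L at (0,1); v=(1,2)
7. t=5/2 → T at (5/2,6); v=(1,-2)

Final position: (5/2,6)
Wall sequence: LBRTBLT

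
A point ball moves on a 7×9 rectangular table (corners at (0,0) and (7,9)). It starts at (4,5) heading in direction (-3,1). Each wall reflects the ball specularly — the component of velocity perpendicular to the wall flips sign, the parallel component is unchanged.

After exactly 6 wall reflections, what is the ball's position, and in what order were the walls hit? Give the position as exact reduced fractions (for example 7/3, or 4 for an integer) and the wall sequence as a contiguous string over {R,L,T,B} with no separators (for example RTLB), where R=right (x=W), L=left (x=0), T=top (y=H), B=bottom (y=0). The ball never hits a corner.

1. t=4/3 → L at (0,19/3); v=(3,1)
2. t=7/3 → R at (7,26/3); v=(-3,1)
3. t=1/3 → T at (6,9); v=(-3,-1)
4. t=2 → L at (0,7); v=(3,-1)
5. t=7/3 → R at (7,14/3); v=(-3,-1)
6. t=7/3 → L at (0,7/3); v=(3,-1)

Final position: (0,7/3)
Wall sequence: LRTLRL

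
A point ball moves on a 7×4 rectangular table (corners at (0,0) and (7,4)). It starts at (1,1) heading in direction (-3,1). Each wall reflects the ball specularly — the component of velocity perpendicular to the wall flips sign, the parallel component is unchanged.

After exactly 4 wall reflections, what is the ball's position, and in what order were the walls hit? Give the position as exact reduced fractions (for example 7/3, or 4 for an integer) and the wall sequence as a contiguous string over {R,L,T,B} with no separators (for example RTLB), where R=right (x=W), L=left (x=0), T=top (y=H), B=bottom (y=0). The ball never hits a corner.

1. t=1/3 → L at (0,4/3); v=(3,1)
2. t=7/3 → R at (7,11/3); v=(-3,1)
3. t=1/3 → T at (6,4); v=(-3,-1)
4. t=2 → L at (0,2); v=(3,-1)

Final position: (0,2)
Wall sequence: LRTL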